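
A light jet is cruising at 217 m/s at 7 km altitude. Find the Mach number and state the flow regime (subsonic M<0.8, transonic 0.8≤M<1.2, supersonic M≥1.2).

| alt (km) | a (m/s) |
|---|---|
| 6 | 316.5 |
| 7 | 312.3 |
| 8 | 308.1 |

M = 0.695 (subsonic)

At 7 km, from the table: a = 312.3 m/s.
M = v/a = 217 / 312.3 = 0.695
M = 0.695 → subsonic.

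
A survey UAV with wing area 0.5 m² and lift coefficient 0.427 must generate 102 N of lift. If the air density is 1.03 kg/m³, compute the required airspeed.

L = ½ρv²S·CL ⇒ v = √(2L/(ρ·S·CL))
v = √(2 × 102 / (1.03 × 0.5 × 0.427)) = √927.7 = 30.5 m/s

v = 30.5 m/s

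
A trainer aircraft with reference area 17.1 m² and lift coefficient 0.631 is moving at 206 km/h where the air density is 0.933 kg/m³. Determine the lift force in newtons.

L = 16500 N

Convert speed: v = 206 km/h ÷ 3.6 = 57.22 m/s.
Dynamic pressure q = ½ρv² = ½ × 0.933 × 57.22² = 1527 Pa.
L = q·S·CL = 1527 × 17.1 × 0.631 = 16500 N ≈ 16.5 kN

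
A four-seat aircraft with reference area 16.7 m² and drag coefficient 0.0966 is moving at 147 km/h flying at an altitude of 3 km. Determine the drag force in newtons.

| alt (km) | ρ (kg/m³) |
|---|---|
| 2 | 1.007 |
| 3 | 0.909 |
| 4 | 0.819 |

D = 1220 N

At 3 km, from the table: ρ = 0.909 kg/m³.
Convert speed: v = 147 km/h ÷ 3.6 = 40.83 m/s.
D = ½ρv²S·CD = ½ × 0.909 × 40.83² × 16.7 × 0.0966 = 1220 N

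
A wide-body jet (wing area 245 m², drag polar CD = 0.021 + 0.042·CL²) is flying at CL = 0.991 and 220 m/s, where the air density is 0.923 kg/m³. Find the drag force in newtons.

D = 3.41×10^5 N

CD = 0.021 + 0.042 × 0.991² = 0.06225
D = ½ρv²S·CD = ½ × 0.923 × 220² × 245 × 0.06225 = 3.41×10^5 N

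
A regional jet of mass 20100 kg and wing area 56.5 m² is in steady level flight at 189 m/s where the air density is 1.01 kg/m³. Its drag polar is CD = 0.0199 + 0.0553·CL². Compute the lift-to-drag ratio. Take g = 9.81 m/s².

In steady level flight, lift balances weight: W = mg = 20100 × 9.81 = 1.9718×10^5 N.
q = ½ρv² = ½ × 1.01 × 189² = 18040 Pa.
CL = W/(q·S) = 1.9718×10^5 / (18040 × 56.5) = 0.1935.
CD = 0.0199 + 0.0553 × 0.1935² = 0.02197.
L/D = CL/CD = 0.1935 / 0.02197 = 8.81

L/D = 8.81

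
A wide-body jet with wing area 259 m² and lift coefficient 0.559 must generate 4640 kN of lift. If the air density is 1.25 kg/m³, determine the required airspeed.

v = 226 m/s

L = ½ρv²S·CL ⇒ v = √(2L/(ρ·S·CL))
v = √(2 × 4.64×10^6 / (1.25 × 259 × 0.559)) = √51280 = 226 m/s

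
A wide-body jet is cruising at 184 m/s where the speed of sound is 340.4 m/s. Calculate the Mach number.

M = v/a = 184 / 340.4 = 0.541

M = 0.541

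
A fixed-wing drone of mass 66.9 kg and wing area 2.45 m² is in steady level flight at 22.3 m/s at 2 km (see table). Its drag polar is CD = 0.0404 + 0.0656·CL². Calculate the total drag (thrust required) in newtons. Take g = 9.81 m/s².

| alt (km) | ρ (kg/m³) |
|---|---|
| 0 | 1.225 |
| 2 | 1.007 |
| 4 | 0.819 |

D = 70.8 N

At 2 km, from the table: ρ = 1.007 kg/m³.
Weight W = mg = 66.9 × 9.81 = 656.29 N; in level flight L = W.
q = ½ρv² = ½ × 1.007 × 22.3² = 250.4 Pa.
CL = 2W/(ρv²S) = 2×656.29/(1.007×22.3²×2.45) = 1.07.
CD = 0.0404 + 0.0656 × 1.07² = 0.1155.
D = q·S·CD = 250.4 × 2.45 × 0.1155 = 70.84 N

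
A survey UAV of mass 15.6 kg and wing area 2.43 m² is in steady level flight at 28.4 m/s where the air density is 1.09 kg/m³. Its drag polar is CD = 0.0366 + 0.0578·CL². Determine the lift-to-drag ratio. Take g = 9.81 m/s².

L/D = 3.79

Weight W = mg = 15.6 × 9.81 = 153.04 N; in level flight L = W.
q = ½ρv² = ½ × 1.09 × 28.4² = 439.6 Pa.
CL = 2W/(ρv²S) = 2×153.04/(1.09×28.4²×2.43) = 0.1433.
CD = 0.0366 + 0.0578 × 0.1433² = 0.03779.
L/D = CL/CD = 0.1433 / 0.03779 = 3.79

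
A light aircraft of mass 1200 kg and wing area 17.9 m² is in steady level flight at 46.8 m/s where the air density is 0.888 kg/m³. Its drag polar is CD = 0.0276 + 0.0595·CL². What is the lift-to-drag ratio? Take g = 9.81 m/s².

In steady level flight, lift balances weight: W = mg = 1200 × 9.81 = 11772 N.
q = ½ρv² = ½ × 0.888 × 46.8² = 972.5 Pa.
CL = W/(q·S) = 11772 / (972.5 × 17.9) = 0.6763.
CD = 0.0276 + 0.0595 × 0.6763² = 0.05481.
L/D = CL/CD = 0.6763 / 0.05481 = 12.3

L/D = 12.3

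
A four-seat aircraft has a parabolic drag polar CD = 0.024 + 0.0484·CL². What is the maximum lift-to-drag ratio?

(L/D)max = 14.7

For CD = CD0 + K·CL², (L/D)max occurs at CL* = √(CD0/K) and equals 1/(2√(K·CD0)).
(L/D)max = 1/(2√(0.0484 × 0.024)) = 1/(2 × 0.03408) = 14.7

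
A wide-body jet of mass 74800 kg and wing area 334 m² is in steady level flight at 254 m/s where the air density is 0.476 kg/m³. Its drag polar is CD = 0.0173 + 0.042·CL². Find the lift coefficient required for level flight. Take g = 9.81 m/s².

CL = 0.143

Weight W = mg = 74800 × 9.81 = 7.3379×10^5 N; in level flight L = W.
Dynamic pressure q = 0.5 × 0.476 × 254² = 15350 Pa.
Required CL = L/(qS) = 7.3379×10^5/(15350·334) = 0.1431.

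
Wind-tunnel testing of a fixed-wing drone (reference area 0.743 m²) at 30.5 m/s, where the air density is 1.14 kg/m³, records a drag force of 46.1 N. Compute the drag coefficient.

From D = ½ρv²S·CD, rearranging gives CD = 2D/(ρv²S).
CD = 2 × 46.1 / (1.14 × 30.5² × 0.743) = 0.117

CD = 0.117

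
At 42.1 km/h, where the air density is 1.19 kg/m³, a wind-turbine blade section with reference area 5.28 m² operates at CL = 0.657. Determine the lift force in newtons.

L = 282 N

Convert speed: v = 42.1 km/h ÷ 3.6 = 11.69 m/s.
L = ½ρv²S·CL = ½ × 1.19 × 11.69² × 5.28 × 0.657 = 282 N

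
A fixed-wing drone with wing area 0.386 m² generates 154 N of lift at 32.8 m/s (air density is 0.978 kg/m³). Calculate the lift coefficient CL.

CL = 0.758

From L = ½ρv²S·CL, rearranging gives CL = 2L/(ρv²S).
CL = 2 × 154 / (0.978 × 32.8² × 0.386) = 0.758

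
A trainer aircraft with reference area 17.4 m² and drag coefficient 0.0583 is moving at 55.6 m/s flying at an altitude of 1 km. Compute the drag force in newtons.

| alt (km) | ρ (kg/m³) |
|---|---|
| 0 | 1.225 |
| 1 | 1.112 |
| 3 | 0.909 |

At 1 km, from the table: ρ = 1.112 kg/m³.
Dynamic pressure q = ½ρv² = ½ × 1.112 × 55.6² = 1719 Pa.
D = q·S·CD = 1719 × 17.4 × 0.0583 = 1740 N

D = 1740 N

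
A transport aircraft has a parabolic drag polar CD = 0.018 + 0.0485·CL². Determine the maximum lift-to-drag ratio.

(L/D)max = 16.9

For CD = CD0 + K·CL², (L/D)max occurs at CL* = √(CD0/K) and equals 1/(2√(K·CD0)).
(L/D)max = 1/(2√(0.0485 × 0.018)) = 1/(2 × 0.02955) = 16.9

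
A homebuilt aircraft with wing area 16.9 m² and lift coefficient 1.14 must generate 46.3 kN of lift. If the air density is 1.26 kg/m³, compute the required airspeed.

L = ½ρv²S·CL ⇒ v = √(2L/(ρ·S·CL))
v = √(2 × 46300 / (1.26 × 16.9 × 1.14)) = √3815 = 61.8 m/s

v = 61.8 m/s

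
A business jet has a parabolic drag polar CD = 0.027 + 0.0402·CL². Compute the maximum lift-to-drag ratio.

For CD = CD0 + K·CL², (L/D)max occurs at CL* = √(CD0/K) and equals 1/(2√(K·CD0)).
(L/D)max = 1/(2√(0.0402 × 0.027)) = 1/(2 × 0.03295) = 15.2

(L/D)max = 15.2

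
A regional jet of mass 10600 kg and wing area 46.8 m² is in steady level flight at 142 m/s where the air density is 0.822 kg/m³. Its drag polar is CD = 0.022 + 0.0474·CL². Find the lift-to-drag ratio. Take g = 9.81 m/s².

Level flight ⇒ L = W = m·g = 10600 × 9.81 = 1.0399×10^5 N.
Dynamic pressure q = 0.5 × 0.822 × 142² = 8287 Pa.
CL = 2W/(ρv²S) = 2×1.0399×10^5/(0.822×142²×46.8) = 0.2681.
CD = 0.022 + 0.0474 × 0.2681² = 0.02541.
L/D = CL/CD = 0.2681 / 0.02541 = 10.6

L/D = 10.6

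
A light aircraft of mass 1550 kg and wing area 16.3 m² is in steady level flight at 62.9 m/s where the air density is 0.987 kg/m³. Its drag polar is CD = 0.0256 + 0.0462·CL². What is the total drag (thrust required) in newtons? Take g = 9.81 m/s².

D = 1150 N

In steady level flight, lift balances weight: W = mg = 1550 × 9.81 = 15206 N.
q = ½ρv² = ½ × 0.987 × 62.9² = 1952 Pa.
CL = W/(q·S) = 15206 / (1952 × 16.3) = 0.4778.
CD = 0.0256 + 0.0462 × 0.4778² = 0.03615.
D = q·S·CD = 1952 × 16.3 × 0.03615 = 1150 N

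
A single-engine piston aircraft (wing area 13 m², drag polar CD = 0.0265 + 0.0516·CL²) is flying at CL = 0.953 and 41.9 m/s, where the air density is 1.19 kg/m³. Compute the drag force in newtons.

CD = 0.0265 + 0.0516 × 0.953² = 0.07336
D = ½ρv²S·CD = ½ × 1.19 × 41.9² × 13 × 0.07336 = 996 N

D = 996 N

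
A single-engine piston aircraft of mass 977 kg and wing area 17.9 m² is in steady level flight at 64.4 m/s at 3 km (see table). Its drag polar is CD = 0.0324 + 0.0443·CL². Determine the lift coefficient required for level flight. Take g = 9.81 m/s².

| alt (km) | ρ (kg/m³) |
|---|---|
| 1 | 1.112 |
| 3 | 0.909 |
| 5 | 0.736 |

At 3 km, from the table: ρ = 0.909 kg/m³.
In steady level flight, lift balances weight: W = mg = 977 × 9.81 = 9584.4 N.
Dynamic pressure q = 0.5 × 0.909 × 64.4² = 1885 Pa.
CL = 2W/(ρv²S) = 2×9584.4/(0.909×64.4²×17.9) = 0.2841.

CL = 0.284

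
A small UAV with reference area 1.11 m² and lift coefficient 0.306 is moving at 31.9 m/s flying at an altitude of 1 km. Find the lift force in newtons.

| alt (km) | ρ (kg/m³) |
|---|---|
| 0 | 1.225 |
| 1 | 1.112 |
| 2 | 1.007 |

L = 192 N

At 1 km, from the table: ρ = 1.112 kg/m³.
L = ½ρv²S·CL = ½ × 1.112 × 31.9² × 1.11 × 0.306 = 192 N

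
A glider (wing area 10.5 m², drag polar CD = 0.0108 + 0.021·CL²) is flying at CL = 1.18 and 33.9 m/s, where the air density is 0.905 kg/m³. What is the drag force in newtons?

CD = 0.0108 + 0.021 × 1.18² = 0.04004
D = ½ρv²S·CD = ½ × 0.905 × 33.9² × 10.5 × 0.04004 = 219 N

D = 219 N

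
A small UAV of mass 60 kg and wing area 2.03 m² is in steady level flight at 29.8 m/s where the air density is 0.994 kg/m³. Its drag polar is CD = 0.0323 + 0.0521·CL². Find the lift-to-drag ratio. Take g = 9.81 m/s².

Level flight ⇒ L = W = m·g = 60 × 9.81 = 588.6 N.
q = ½ρv² = ½ × 0.994 × 29.8² = 441.4 Pa.
CL = 2W/(ρv²S) = 2×588.6/(0.994×29.8²×2.03) = 0.657.
CD = 0.0323 + 0.0521 × 0.657² = 0.05479.
L/D = CL/CD = 0.657 / 0.05479 = 12

L/D = 12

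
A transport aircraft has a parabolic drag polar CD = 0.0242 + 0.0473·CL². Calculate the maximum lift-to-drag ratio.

For CD = CD0 + K·CL², (L/D)max occurs at CL* = √(CD0/K) and equals 1/(2√(K·CD0)).
(L/D)max = 1/(2√(0.0473 × 0.0242)) = 1/(2 × 0.03383) = 14.8

(L/D)max = 14.8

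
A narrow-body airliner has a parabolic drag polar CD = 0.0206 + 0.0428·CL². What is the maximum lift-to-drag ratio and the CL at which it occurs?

(L/D)max = 16.8, at CL = 0.694

For CD = CD0 + K·CL², (L/D)max occurs at CL* = √(CD0/K) and equals 1/(2√(K·CD0)).
(L/D)max = 1/(2√(0.0428 × 0.0206)) = 1/(2 × 0.02969) = 16.8
CL* = √(0.0206/0.0428) = 0.694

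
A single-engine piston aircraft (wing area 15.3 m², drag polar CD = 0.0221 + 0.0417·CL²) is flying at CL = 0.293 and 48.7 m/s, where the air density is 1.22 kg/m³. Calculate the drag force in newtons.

CD = 0.0221 + 0.0417 × 0.293² = 0.02568
D = ½ρv²S·CD = ½ × 1.22 × 48.7² × 15.3 × 0.02568 = 568 N

D = 568 N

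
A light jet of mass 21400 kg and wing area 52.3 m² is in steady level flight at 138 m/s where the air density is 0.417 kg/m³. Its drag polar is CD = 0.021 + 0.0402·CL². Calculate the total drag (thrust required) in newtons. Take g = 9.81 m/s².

D = 12900 N

Weight W = mg = 21400 × 9.81 = 2.0993×10^5 N; in level flight L = W.
q = ½ρv² = ½ × 0.417 × 138² = 3971 Pa.
Required CL = L/(qS) = 2.0993×10^5/(3971·52.3) = 1.011.
CD = 0.021 + 0.0402 × 1.011² = 0.06208.
D = q·S·CD = 3971 × 52.3 × 0.06208 = 12890 N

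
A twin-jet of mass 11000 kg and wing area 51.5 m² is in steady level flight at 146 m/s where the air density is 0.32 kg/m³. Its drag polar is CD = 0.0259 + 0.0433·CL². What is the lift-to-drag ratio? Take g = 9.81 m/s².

L/D = 14.5

Level flight ⇒ L = W = m·g = 11000 × 9.81 = 1.0791×10^5 N.
Dynamic pressure q = 0.5 × 0.32 × 146² = 3411 Pa.
Required CL = L/(qS) = 1.0791×10^5/(3411·51.5) = 0.6144.
CD = 0.0259 + 0.0433 × 0.6144² = 0.04224.
L/D = CL/CD = 0.6144 / 0.04224 = 14.5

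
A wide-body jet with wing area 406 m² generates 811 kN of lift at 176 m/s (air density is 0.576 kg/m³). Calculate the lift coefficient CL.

From L = ½ρv²S·CL, rearranging gives CL = 2L/(ρv²S).
CL = 2 × 8.11×10^5 / (0.576 × 176² × 406) = 0.224

CL = 0.224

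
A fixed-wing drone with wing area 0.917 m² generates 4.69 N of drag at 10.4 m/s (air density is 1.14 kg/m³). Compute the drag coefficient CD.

From D = ½ρv²S·CD, rearranging gives CD = 2D/(ρv²S).
CD = 2 × 4.69 / (1.14 × 10.4² × 0.917) = 0.083

CD = 0.083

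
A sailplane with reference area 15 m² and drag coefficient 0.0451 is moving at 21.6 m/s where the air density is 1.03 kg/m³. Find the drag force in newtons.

Dynamic pressure q = ½ρv² = ½ × 1.03 × 21.6² = 240.3 Pa.
D = q·S·CD = 240.3 × 15 × 0.0451 = 163 N

D = 163 N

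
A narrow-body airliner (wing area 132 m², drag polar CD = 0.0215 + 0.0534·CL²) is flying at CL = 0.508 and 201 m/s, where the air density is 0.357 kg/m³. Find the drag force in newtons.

CD = 0.0215 + 0.0534 × 0.508² = 0.03528
D = ½ρv²S·CD = ½ × 0.357 × 201² × 132 × 0.03528 = 33600 N

D = 33600 N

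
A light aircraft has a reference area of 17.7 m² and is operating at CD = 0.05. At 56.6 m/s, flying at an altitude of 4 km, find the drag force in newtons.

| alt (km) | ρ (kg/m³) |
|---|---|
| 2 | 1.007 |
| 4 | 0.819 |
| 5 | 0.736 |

D = 1160 N

At 4 km, from the table: ρ = 0.819 kg/m³.
Dynamic pressure q = ½ρv² = ½ × 0.819 × 56.6² = 1312 Pa.
D = q·S·CD = 1312 × 17.7 × 0.05 = 1160 N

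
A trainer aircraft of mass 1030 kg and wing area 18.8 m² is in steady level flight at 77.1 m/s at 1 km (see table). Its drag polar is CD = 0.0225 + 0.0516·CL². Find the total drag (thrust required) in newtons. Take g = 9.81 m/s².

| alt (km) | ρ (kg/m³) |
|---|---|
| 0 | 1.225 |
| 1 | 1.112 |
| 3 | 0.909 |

D = 1480 N

At 1 km, from the table: ρ = 1.112 kg/m³.
In steady level flight, lift balances weight: W = mg = 1030 × 9.81 = 10104 N.
Dynamic pressure q = 0.5 × 1.112 × 77.1² = 3305 Pa.
CL = W/(q·S) = 10104 / (3305 × 18.8) = 0.1626.
CD = 0.0225 + 0.0516 × 0.1626² = 0.02386.
D = q·S·CD = 3305 × 18.8 × 0.02386 = 1483 N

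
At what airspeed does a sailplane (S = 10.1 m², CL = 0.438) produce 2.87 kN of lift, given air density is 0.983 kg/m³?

L = ½ρv²S·CL ⇒ v = √(2L/(ρ·S·CL))
v = √(2 × 2870 / (0.983 × 10.1 × 0.438)) = √1320 = 36.3 m/s

v = 36.3 m/s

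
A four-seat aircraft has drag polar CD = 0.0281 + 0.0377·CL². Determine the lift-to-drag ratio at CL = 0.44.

CD = 0.0281 + 0.0377 × 0.44² = 0.0354
L/D = CL/CD = 0.44 / 0.0354 = 12.4

L/D = 12.4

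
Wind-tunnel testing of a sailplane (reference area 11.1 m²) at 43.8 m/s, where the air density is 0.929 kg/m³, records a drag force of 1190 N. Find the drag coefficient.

CD = 0.12

From D = ½ρv²S·CD, rearranging gives CD = 2D/(ρv²S).
CD = 2 × 1190 / (0.929 × 43.8² × 11.1) = 0.12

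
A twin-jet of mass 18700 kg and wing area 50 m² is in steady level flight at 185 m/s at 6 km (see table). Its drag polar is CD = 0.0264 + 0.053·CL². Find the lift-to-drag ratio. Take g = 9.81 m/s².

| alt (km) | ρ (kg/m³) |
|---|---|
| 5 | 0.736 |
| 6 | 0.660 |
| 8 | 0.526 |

L/D = 10.2

At 6 km, from the table: ρ = 0.660 kg/m³.
Level flight ⇒ L = W = m·g = 18700 × 9.81 = 1.8345×10^5 N.
Dynamic pressure q = 0.5 × 0.66 × 185² = 11290 Pa.
CL = 2W/(ρv²S) = 2×1.8345×10^5/(0.66×185²×50) = 0.3249.
CD = 0.0264 + 0.053 × 0.3249² = 0.03199.
L/D = CL/CD = 0.3249 / 0.03199 = 10.2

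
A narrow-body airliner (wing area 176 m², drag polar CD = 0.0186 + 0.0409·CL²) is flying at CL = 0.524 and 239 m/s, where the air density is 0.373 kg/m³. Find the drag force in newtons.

CD = 0.0186 + 0.0409 × 0.524² = 0.02983
D = ½ρv²S·CD = ½ × 0.373 × 239² × 176 × 0.02983 = 55900 N

D = 55900 N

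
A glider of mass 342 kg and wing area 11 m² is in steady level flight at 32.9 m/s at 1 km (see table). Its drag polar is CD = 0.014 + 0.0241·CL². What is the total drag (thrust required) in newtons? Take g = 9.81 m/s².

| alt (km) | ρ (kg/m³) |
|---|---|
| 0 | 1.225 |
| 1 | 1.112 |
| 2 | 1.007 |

At 1 km, from the table: ρ = 1.112 kg/m³.
Weight W = mg = 342 × 9.81 = 3355 N; in level flight L = W.
Dynamic pressure q = 0.5 × 1.112 × 32.9² = 601.8 Pa.
Required CL = L/(qS) = 3355/(601.8·11) = 0.5068.
CD = 0.014 + 0.0241 × 0.5068² = 0.02019.
D = q·S·CD = 601.8 × 11 × 0.02019 = 133.7 N

D = 134 N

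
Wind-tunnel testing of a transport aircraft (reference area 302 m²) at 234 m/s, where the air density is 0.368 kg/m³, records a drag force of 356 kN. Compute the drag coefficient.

CD = 0.117

From D = ½ρv²S·CD, rearranging gives CD = 2D/(ρv²S).
CD = 2 × 3.56×10^5 / (0.368 × 234² × 302) = 0.117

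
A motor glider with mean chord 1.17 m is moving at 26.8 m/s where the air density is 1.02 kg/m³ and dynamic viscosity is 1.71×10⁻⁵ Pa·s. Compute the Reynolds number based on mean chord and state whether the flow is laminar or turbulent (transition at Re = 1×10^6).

Re = 1.87×10^6 (turbulent)

Re = ρ·v·c/μ = 1.02 × 26.8 × 1.17 / (1.71×10⁻⁵) = 1.87×10^6
Since 1.87×10^6 > 1×10^6, the flow is turbulent.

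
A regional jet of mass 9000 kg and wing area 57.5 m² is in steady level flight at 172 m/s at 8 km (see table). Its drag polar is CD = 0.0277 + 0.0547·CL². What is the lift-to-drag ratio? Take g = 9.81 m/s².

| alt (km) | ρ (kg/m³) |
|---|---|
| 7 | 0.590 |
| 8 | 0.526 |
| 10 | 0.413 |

L/D = 6.62

At 8 km, from the table: ρ = 0.526 kg/m³.
Weight W = mg = 9000 × 9.81 = 88290 N; in level flight L = W.
q = ½ρv² = ½ × 0.526 × 172² = 7781 Pa.
CL = W/(q·S) = 88290 / (7781 × 57.5) = 0.1973.
CD = 0.0277 + 0.0547 × 0.1973² = 0.02983.
L/D = CL/CD = 0.1973 / 0.02983 = 6.62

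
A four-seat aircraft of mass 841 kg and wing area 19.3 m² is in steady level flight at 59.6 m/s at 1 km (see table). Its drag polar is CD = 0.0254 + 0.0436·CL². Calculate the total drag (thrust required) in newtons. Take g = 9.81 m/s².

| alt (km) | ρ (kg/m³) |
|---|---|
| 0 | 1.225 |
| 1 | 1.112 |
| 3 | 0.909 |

D = 1050 N

At 1 km, from the table: ρ = 1.112 kg/m³.
In steady level flight, lift balances weight: W = mg = 841 × 9.81 = 8250.2 N.
q = ½ρv² = ½ × 1.112 × 59.6² = 1975 Pa.
CL = W/(q·S) = 8250.2 / (1975 × 19.3) = 0.2164.
CD = 0.0254 + 0.0436 × 0.2164² = 0.02744.
D = q·S·CD = 1975 × 19.3 × 0.02744 = 1046 N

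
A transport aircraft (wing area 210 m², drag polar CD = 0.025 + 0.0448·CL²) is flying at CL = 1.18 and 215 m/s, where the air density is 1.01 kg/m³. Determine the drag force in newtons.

CD = 0.025 + 0.0448 × 1.18² = 0.08738
D = ½ρv²S·CD = ½ × 1.01 × 215² × 210 × 0.08738 = 4.28×10^5 N

D = 4.28×10^5 N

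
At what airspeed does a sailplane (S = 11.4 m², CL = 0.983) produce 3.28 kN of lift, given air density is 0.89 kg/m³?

v = 25.6 m/s

L = ½ρv²S·CL ⇒ v = √(2L/(ρ·S·CL))
v = √(2 × 3280 / (0.89 × 11.4 × 0.983)) = √657.7 = 25.6 m/s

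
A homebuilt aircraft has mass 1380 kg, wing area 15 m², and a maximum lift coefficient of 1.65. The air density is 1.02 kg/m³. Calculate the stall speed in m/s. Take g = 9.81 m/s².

At stall, lift equals weight: L = W = m·g = 1380 × 9.81 = 13540 N.
V_stall = √(2W/(ρ·S·CL,max)) = √(2 × 13540 / (1.02 × 15 × 1.65))
V_stall = √1073 = 32.7 m/s

V_stall = 32.7 m/s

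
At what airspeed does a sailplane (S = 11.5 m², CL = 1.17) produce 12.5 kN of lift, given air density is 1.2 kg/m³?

v = 39.3 m/s

L = ½ρv²S·CL ⇒ v = √(2L/(ρ·S·CL))
v = √(2 × 12500 / (1.2 × 11.5 × 1.17)) = √1548 = 39.3 m/s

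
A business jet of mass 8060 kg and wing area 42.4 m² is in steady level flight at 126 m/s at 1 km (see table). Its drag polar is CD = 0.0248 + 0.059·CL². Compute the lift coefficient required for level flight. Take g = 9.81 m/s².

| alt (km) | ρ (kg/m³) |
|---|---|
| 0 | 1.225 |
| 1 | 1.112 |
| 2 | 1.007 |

CL = 0.211

At 1 km, from the table: ρ = 1.112 kg/m³.
In steady level flight, lift balances weight: W = mg = 8060 × 9.81 = 79069 N.
q = ½ρv² = ½ × 1.112 × 126² = 8827 Pa.
CL = W/(q·S) = 79069 / (8827 × 42.4) = 0.2113.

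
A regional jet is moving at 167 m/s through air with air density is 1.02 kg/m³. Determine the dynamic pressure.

q = 14200 Pa

q = ½ρv² = ½ × 1.02 × 167² = 14200 Pa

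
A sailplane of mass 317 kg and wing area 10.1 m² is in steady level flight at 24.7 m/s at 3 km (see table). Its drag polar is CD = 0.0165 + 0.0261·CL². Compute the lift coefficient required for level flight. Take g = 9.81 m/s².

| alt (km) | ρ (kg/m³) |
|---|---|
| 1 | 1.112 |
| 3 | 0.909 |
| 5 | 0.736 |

At 3 km, from the table: ρ = 0.909 kg/m³.
Weight W = mg = 317 × 9.81 = 3109.8 N; in level flight L = W.
q = ½ρv² = ½ × 0.909 × 24.7² = 277.3 Pa.
CL = W/(q·S) = 3109.8 / (277.3 × 10.1) = 1.11.

CL = 1.11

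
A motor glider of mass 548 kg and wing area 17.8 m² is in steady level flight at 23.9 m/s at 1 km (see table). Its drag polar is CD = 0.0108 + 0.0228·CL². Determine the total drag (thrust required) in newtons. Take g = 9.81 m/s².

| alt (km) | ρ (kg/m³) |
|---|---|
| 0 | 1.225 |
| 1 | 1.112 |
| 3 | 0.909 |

At 1 km, from the table: ρ = 1.112 kg/m³.
Weight W = mg = 548 × 9.81 = 5375.9 N; in level flight L = W.
q = ½ρv² = ½ × 1.112 × 23.9² = 317.6 Pa.
CL = 2W/(ρv²S) = 2×5375.9/(1.112×23.9²×17.8) = 0.951.
CD = 0.0108 + 0.0228 × 0.951² = 0.03142.
D = q·S·CD = 317.6 × 17.8 × 0.03142 = 177.6 N

D = 178 N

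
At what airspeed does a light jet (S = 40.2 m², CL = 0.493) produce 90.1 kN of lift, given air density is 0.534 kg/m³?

v = 130 m/s

L = ½ρv²S·CL ⇒ v = √(2L/(ρ·S·CL))
v = √(2 × 90100 / (0.534 × 40.2 × 0.493)) = √17030 = 130 m/s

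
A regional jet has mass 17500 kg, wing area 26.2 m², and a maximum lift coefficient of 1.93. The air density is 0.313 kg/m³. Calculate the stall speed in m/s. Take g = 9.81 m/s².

Stall occurs when L = W at CL,max. W = mg = 17500 × 9.81 = 1.717×10^5 N.
V_stall = √(2W/(ρ·S·CL,max)) = √(2 × 1.717×10^5 / (0.313 × 26.2 × 1.93))
V_stall = √21690 = 147 m/s

V_stall = 147 m/s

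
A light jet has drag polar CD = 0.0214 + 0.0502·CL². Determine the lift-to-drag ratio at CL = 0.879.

CD = 0.0214 + 0.0502 × 0.879² = 0.06019
L/D = CL/CD = 0.879 / 0.06019 = 14.6

L/D = 14.6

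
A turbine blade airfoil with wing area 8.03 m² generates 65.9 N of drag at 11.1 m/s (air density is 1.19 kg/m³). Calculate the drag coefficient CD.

CD = 0.112

From D = ½ρv²S·CD, rearranging gives CD = 2D/(ρv²S).
CD = 2 × 65.9 / (1.19 × 11.1² × 8.03) = 0.112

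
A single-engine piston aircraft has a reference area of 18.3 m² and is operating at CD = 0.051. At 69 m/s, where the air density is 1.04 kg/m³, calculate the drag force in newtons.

D = 2310 N

Dynamic pressure q = ½ρv² = ½ × 1.04 × 69² = 2476 Pa.
D = q·S·CD = 2476 × 18.3 × 0.051 = 2310 N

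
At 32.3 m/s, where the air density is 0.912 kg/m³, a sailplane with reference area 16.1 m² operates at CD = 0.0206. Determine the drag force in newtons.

D = 158 N

D = ½ρv²S·CD = ½ × 0.912 × 32.3² × 16.1 × 0.0206 = 158 N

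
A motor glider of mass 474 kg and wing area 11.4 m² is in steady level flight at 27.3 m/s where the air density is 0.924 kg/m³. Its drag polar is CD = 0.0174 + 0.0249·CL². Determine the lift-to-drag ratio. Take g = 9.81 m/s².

In steady level flight, lift balances weight: W = mg = 474 × 9.81 = 4649.9 N.
Dynamic pressure q = 0.5 × 0.924 × 27.3² = 344.3 Pa.
CL = W/(q·S) = 4649.9 / (344.3 × 11.4) = 1.185.
CD = 0.0174 + 0.0249 × 1.185² = 0.05234.
L/D = CL/CD = 1.185 / 0.05234 = 22.6

L/D = 22.6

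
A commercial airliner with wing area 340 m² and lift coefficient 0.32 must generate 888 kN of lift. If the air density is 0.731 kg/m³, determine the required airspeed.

L = ½ρv²S·CL ⇒ v = √(2L/(ρ·S·CL))
v = √(2 × 8.88×10^5 / (0.731 × 340 × 0.32)) = √22330 = 149 m/s

v = 149 m/s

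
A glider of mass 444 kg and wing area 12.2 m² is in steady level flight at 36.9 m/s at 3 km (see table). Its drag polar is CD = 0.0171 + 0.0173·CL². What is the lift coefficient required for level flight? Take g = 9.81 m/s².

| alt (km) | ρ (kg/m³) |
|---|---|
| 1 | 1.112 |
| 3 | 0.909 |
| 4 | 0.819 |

At 3 km, from the table: ρ = 0.909 kg/m³.
Level flight ⇒ L = W = m·g = 444 × 9.81 = 4355.6 N.
q = ½ρv² = ½ × 0.909 × 36.9² = 618.9 Pa.
CL = 2W/(ρv²S) = 2×4355.6/(0.909×36.9²×12.2) = 0.5769.

CL = 0.577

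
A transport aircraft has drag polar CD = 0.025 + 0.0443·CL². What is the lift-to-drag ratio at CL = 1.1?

L/D = 14

CD = 0.025 + 0.0443 × 1.1² = 0.0786
L/D = CL/CD = 1.1 / 0.0786 = 14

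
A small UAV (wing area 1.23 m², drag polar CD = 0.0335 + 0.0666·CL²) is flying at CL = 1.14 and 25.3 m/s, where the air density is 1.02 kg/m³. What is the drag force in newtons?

CD = 0.0335 + 0.0666 × 1.14² = 0.1201
D = ½ρv²S·CD = ½ × 1.02 × 25.3² × 1.23 × 0.1201 = 48.2 N

D = 48.2 N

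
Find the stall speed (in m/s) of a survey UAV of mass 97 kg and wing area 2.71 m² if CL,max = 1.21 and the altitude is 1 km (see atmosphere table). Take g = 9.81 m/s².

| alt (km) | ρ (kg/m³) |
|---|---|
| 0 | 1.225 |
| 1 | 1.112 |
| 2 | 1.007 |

V_stall = 22.8 m/s

At 1 km, from the table: ρ = 1.112 kg/m³.
Stall occurs when L = W at CL,max. W = mg = 97 × 9.81 = 951.6 N.
From L = ½ρV²S·CL,max = W: V_stall = √(2W/(ρSCL,max)) = √(2·951.6/(1.112·2.71·1.21))
V_stall = √521.9 = 22.8 m/s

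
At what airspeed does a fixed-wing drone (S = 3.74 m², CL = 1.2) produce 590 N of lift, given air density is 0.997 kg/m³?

L = ½ρv²S·CL ⇒ v = √(2L/(ρ·S·CL))
v = √(2 × 590 / (0.997 × 3.74 × 1.2)) = √263.7 = 16.2 m/s

v = 16.2 m/s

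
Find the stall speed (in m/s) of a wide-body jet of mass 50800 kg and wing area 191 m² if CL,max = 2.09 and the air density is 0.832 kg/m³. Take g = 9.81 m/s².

Weight W = mg = 50800 × 9.81 = 4.983×10^5 N.
From L = ½ρV²S·CL,max = W: V_stall = √(2W/(ρSCL,max)) = √(2·4.983×10^5/(0.832·191·2.09))
V_stall = √3001 = 54.8 m/s

V_stall = 54.8 m/s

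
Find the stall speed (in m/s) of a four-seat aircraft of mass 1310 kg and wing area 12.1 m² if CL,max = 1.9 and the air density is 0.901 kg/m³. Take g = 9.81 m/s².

At stall, lift equals weight: L = W = m·g = 1310 × 9.81 = 12850 N.
V_stall = √(2W/(ρ·S·CL,max)) = √(2 × 12850 / (0.901 × 12.1 × 1.9))
V_stall = √1241 = 35.2 m/s

V_stall = 35.2 m/s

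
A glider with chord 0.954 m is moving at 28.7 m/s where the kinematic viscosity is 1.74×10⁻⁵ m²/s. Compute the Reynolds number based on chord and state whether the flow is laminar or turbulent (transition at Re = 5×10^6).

Re = 1.57×10^6 (laminar)

Re = v·c/ν = 28.7 × 0.954 / (1.74×10⁻⁵) = 1.57×10^6
Since 1.57×10^6 < 5×10^6, the flow is laminar.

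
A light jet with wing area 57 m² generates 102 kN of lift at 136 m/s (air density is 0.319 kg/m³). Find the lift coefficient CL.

From L = ½ρv²S·CL, rearranging gives CL = 2L/(ρv²S).
CL = 2 × 1.02×10^5 / (0.319 × 136² × 57) = 0.607

CL = 0.607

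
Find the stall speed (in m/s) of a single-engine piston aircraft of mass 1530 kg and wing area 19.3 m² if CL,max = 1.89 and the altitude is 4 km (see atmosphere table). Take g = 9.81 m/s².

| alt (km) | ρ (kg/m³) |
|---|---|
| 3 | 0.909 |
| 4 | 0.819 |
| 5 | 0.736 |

V_stall = 31.7 m/s

At 4 km, from the table: ρ = 0.819 kg/m³.
Stall occurs when L = W at CL,max. W = mg = 1530 × 9.81 = 15010 N.
V_stall = √(2W/(ρ·S·CL,max)) = √(2 × 15010 / (0.819 × 19.3 × 1.89))
V_stall = √1005 = 31.7 m/s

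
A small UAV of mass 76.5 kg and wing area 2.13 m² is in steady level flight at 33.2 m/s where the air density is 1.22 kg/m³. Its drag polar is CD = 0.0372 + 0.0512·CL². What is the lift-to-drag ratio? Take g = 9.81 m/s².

In steady level flight, lift balances weight: W = mg = 76.5 × 9.81 = 750.47 N.
q = ½ρv² = ½ × 1.22 × 33.2² = 672.4 Pa.
CL = 2W/(ρv²S) = 2×750.47/(1.22×33.2²×2.13) = 0.524.
CD = 0.0372 + 0.0512 × 0.524² = 0.05126.
L/D = CL/CD = 0.524 / 0.05126 = 10.2

L/D = 10.2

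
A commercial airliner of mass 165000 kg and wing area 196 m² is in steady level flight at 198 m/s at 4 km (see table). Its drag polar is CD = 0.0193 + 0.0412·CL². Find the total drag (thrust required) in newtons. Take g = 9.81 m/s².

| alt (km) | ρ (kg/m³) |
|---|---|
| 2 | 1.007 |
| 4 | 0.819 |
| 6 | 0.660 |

D = 95000 N

At 4 km, from the table: ρ = 0.819 kg/m³.
In steady level flight, lift balances weight: W = mg = 165000 × 9.81 = 1.6186×10^6 N.
Dynamic pressure q = 0.5 × 0.819 × 198² = 16050 Pa.
CL = 2W/(ρv²S) = 2×1.6186×10^6/(0.819×198²×196) = 0.5144.
CD = 0.0193 + 0.0412 × 0.5144² = 0.0302.
D = q·S·CD = 16050 × 196 × 0.0302 = 95030 N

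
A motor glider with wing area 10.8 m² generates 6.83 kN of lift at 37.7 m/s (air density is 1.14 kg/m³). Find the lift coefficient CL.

CL = 0.781

From L = ½ρv²S·CL, rearranging gives CL = 2L/(ρv²S).
CL = 2 × 6830 / (1.14 × 37.7² × 10.8) = 0.781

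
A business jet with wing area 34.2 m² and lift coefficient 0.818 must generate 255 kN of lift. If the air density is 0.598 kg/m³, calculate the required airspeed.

L = ½ρv²S·CL ⇒ v = √(2L/(ρ·S·CL))
v = √(2 × 2.55×10^5 / (0.598 × 34.2 × 0.818)) = √30490 = 175 m/s

v = 175 m/s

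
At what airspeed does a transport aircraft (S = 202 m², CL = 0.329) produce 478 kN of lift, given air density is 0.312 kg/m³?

v = 215 m/s

L = ½ρv²S·CL ⇒ v = √(2L/(ρ·S·CL))
v = √(2 × 4.78×10^5 / (0.312 × 202 × 0.329)) = √46110 = 215 m/s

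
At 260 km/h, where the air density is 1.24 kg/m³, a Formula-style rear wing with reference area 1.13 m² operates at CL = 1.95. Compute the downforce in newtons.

L = 7130 N

Convert speed: v = 260 km/h ÷ 3.6 = 72.22 m/s.
Dynamic pressure q = ½ρv² = ½ × 1.24 × 72.22² = 3234 Pa.
L = q·S·CL = 3234 × 1.13 × 1.95 = 7130 N ≈ 7.13 kN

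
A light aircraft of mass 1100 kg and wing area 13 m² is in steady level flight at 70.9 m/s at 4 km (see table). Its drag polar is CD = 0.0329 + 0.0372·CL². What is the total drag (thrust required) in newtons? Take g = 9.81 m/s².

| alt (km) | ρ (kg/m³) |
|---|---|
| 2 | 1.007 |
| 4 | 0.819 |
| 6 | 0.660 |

D = 1040 N

At 4 km, from the table: ρ = 0.819 kg/m³.
In steady level flight, lift balances weight: W = mg = 1100 × 9.81 = 10791 N.
Dynamic pressure q = 0.5 × 0.819 × 70.9² = 2058 Pa.
CL = 2W/(ρv²S) = 2×10791/(0.819×70.9²×13) = 0.4032.
CD = 0.0329 + 0.0372 × 0.4032² = 0.03895.
D = q·S·CD = 2058 × 13 × 0.03895 = 1042 N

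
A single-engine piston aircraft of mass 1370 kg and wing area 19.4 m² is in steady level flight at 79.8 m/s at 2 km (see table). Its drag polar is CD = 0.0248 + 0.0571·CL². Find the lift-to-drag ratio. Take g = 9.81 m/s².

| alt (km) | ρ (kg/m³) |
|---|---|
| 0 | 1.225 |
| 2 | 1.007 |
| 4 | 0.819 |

L/D = 7.87

At 2 km, from the table: ρ = 1.007 kg/m³.
Weight W = mg = 1370 × 9.81 = 13440 N; in level flight L = W.
Dynamic pressure q = 0.5 × 1.007 × 79.8² = 3206 Pa.
CL = 2W/(ρv²S) = 2×13440/(1.007×79.8²×19.4) = 0.2161.
CD = 0.0248 + 0.0571 × 0.2161² = 0.02747.
L/D = CL/CD = 0.2161 / 0.02747 = 7.87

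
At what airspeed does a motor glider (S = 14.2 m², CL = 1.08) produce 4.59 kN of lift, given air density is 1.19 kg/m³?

L = ½ρv²S·CL ⇒ v = √(2L/(ρ·S·CL))
v = √(2 × 4590 / (1.19 × 14.2 × 1.08)) = √503 = 22.4 m/s

v = 22.4 m/s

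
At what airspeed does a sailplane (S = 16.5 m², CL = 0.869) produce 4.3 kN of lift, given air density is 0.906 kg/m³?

v = 25.7 m/s

L = ½ρv²S·CL ⇒ v = √(2L/(ρ·S·CL))
v = √(2 × 4300 / (0.906 × 16.5 × 0.869)) = √662 = 25.7 m/s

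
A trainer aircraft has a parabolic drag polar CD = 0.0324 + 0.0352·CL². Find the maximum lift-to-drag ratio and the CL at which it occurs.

For CD = CD0 + K·CL², (L/D)max occurs at CL* = √(CD0/K) and equals 1/(2√(K·CD0)).
(L/D)max = 1/(2√(0.0352 × 0.0324)) = 1/(2 × 0.03377) = 14.8
CL* = √(0.0324/0.0352) = 0.959

(L/D)max = 14.8, at CL = 0.959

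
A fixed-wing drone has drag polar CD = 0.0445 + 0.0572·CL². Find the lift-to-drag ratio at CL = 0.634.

CD = 0.0445 + 0.0572 × 0.634² = 0.06749
L/D = CL/CD = 0.634 / 0.06749 = 9.39

L/D = 9.39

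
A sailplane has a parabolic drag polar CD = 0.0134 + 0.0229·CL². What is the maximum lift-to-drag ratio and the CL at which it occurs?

For CD = CD0 + K·CL², (L/D)max occurs at CL* = √(CD0/K) and equals 1/(2√(K·CD0)).
(L/D)max = 1/(2√(0.0229 × 0.0134)) = 1/(2 × 0.01752) = 28.5
CL* = √(0.0134/0.0229) = 0.765

(L/D)max = 28.5, at CL = 0.765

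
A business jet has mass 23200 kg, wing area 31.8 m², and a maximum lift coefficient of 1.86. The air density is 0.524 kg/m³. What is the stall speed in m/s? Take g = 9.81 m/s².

V_stall = 121 m/s

Stall occurs when L = W at CL,max. W = mg = 23200 × 9.81 = 2.276×10^5 N.
From L = ½ρV²S·CL,max = W: V_stall = √(2W/(ρSCL,max)) = √(2·2.276×10^5/(0.524·31.8·1.86))
V_stall = √14690 = 121 m/s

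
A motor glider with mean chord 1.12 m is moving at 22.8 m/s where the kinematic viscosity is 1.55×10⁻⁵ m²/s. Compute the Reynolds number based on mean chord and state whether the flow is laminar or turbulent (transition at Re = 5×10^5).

Re = 1.65×10^6 (turbulent)

Re = v·c/ν = 22.8 × 1.12 / (1.55×10⁻⁵) = 1.65×10^6
Since 1.65×10^6 > 5×10^5, the flow is turbulent.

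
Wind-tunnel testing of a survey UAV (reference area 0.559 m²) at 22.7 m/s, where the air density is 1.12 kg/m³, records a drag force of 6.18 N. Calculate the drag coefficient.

CD = 0.0383

From D = ½ρv²S·CD, rearranging gives CD = 2D/(ρv²S).
CD = 2 × 6.18 / (1.12 × 22.7² × 0.559) = 0.0383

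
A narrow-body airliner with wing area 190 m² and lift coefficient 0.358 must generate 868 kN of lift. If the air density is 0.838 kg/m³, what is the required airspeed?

v = 175 m/s

L = ½ρv²S·CL ⇒ v = √(2L/(ρ·S·CL))
v = √(2 × 8.68×10^5 / (0.838 × 190 × 0.358)) = √30460 = 175 m/s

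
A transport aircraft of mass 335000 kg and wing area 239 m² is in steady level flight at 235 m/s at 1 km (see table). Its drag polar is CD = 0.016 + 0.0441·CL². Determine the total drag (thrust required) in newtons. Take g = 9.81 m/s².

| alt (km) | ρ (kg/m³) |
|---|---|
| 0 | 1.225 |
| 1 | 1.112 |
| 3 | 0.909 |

D = 1.82×10^5 N

At 1 km, from the table: ρ = 1.112 kg/m³.
Weight W = mg = 335000 × 9.81 = 3.2864×10^6 N; in level flight L = W.
q = ½ρv² = ½ × 1.112 × 235² = 30710 Pa.
CL = 2W/(ρv²S) = 2×3.2864×10^6/(1.112×235²×239) = 0.4478.
CD = 0.016 + 0.0441 × 0.4478² = 0.02484.
D = q·S·CD = 30710 × 239 × 0.02484 = 1.823×10^5 N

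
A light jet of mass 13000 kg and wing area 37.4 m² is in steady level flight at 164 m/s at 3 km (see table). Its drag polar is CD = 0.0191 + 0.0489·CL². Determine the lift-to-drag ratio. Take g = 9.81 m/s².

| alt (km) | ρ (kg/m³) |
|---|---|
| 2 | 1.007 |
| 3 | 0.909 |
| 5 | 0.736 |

At 3 km, from the table: ρ = 0.909 kg/m³.
Weight W = mg = 13000 × 9.81 = 1.2753×10^5 N; in level flight L = W.
q = ½ρv² = ½ × 0.909 × 164² = 12220 Pa.
Required CL = L/(qS) = 1.2753×10^5/(12220·37.4) = 0.2789.
CD = 0.0191 + 0.0489 × 0.2789² = 0.0229.
L/D = CL/CD = 0.2789 / 0.0229 = 12.2

L/D = 12.2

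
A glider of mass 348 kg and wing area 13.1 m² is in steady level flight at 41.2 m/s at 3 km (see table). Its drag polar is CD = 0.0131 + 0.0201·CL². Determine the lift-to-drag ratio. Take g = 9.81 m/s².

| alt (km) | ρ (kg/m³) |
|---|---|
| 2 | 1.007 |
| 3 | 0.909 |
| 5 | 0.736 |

L/D = 21.9

At 3 km, from the table: ρ = 0.909 kg/m³.
Weight W = mg = 348 × 9.81 = 3413.9 N; in level flight L = W.
Dynamic pressure q = 0.5 × 0.909 × 41.2² = 771.5 Pa.
CL = 2W/(ρv²S) = 2×3413.9/(0.909×41.2²×13.1) = 0.3378.
CD = 0.0131 + 0.0201 × 0.3378² = 0.01539.
L/D = CL/CD = 0.3378 / 0.01539 = 21.9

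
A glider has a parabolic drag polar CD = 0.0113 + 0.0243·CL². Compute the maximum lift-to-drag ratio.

(L/D)max = 30.2

For CD = CD0 + K·CL², (L/D)max occurs at CL* = √(CD0/K) and equals 1/(2√(K·CD0)).
(L/D)max = 1/(2√(0.0243 × 0.0113)) = 1/(2 × 0.01657) = 30.2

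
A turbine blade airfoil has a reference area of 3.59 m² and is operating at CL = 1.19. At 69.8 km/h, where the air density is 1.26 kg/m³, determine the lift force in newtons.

L = 1010 N

Convert speed: v = 69.8 km/h ÷ 3.6 = 19.39 m/s.
Dynamic pressure q = ½ρv² = ½ × 1.26 × 19.39² = 236.8 Pa.
L = q·S·CL = 236.8 × 3.59 × 1.19 = 1010 N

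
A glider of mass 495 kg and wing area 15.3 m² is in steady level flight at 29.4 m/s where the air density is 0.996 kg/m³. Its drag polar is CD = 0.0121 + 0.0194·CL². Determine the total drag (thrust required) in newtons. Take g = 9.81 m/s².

D = 149 N

Weight W = mg = 495 × 9.81 = 4855.9 N; in level flight L = W.
q = ½ρv² = ½ × 0.996 × 29.4² = 430.5 Pa.
CL = 2W/(ρv²S) = 2×4855.9/(0.996×29.4²×15.3) = 0.7373.
CD = 0.0121 + 0.0194 × 0.7373² = 0.02265.
D = q·S·CD = 430.5 × 15.3 × 0.02265 = 149.1 N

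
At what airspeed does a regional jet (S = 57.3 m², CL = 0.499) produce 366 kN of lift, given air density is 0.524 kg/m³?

v = 221 m/s

L = ½ρv²S·CL ⇒ v = √(2L/(ρ·S·CL))
v = √(2 × 3.66×10^5 / (0.524 × 57.3 × 0.499)) = √48860 = 221 m/s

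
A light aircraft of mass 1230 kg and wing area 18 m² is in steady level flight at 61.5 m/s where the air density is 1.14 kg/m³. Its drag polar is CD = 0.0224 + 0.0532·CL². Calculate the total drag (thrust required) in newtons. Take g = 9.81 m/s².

D = 1070 N

Level flight ⇒ L = W = m·g = 1230 × 9.81 = 12066 N.
Dynamic pressure q = 0.5 × 1.14 × 61.5² = 2156 Pa.
CL = W/(q·S) = 12066 / (2156 × 18) = 0.3109.
CD = 0.0224 + 0.0532 × 0.3109² = 0.02754.
D = q·S·CD = 2156 × 18 × 0.02754 = 1069 N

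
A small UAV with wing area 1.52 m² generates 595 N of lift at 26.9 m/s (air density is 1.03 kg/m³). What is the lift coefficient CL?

From L = ½ρv²S·CL, rearranging gives CL = 2L/(ρv²S).
CL = 2 × 595 / (1.03 × 26.9² × 1.52) = 1.05

CL = 1.05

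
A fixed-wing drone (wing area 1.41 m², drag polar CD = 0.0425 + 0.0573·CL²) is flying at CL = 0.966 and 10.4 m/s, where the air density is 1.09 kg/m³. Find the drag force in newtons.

D = 7.98 N

CD = 0.0425 + 0.0573 × 0.966² = 0.09597
D = ½ρv²S·CD = ½ × 1.09 × 10.4² × 1.41 × 0.09597 = 7.98 N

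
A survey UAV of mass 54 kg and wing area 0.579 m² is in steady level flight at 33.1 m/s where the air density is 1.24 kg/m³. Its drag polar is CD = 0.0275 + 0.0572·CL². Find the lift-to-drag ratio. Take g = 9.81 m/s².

L/D = 10.3

Weight W = mg = 54 × 9.81 = 529.74 N; in level flight L = W.
q = ½ρv² = ½ × 1.24 × 33.1² = 679.3 Pa.
CL = 2W/(ρv²S) = 2×529.74/(1.24×33.1²×0.579) = 1.347.
CD = 0.0275 + 0.0572 × 1.347² = 0.1313.
L/D = CL/CD = 1.347 / 0.1313 = 10.3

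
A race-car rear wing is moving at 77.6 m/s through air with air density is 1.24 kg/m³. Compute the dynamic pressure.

q = 3730 Pa

q = ½ρv² = ½ × 1.24 × 77.6² = 3730 Pa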